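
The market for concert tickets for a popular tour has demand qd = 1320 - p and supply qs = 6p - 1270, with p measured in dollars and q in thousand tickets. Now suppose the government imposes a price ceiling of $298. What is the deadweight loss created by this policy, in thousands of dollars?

108864

In a free market, 1320 - p = 6p - 1270 gives the equilibrium p* = 370, q* = 950.
Since 298 < 370, the ceiling is binding.
At p = 298: qd = 1320 - 298 = 1022 and qs = 6·298 - 1270 = 518.
Quantity traded falls to 518. At q = 518 the demand price is 1320 - 518 = 802 and the supply price is (1270 + 518)/6 = 298.
Deadweight loss = ½ · (802 - 298) · (950 - 518) = ½ · 504 · 432 = 108864.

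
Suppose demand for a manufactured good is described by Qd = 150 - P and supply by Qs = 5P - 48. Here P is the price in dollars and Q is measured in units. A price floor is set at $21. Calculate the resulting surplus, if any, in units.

Setting quantity demanded equal to quantity supplied, 150 - P = 5P - 48, gives P* = 33 and Q* = 117.
Since 21 is below P* = 33, the floor does not bind and the free-market outcome prevails.
Since the control does not bind, there is no surplus.

0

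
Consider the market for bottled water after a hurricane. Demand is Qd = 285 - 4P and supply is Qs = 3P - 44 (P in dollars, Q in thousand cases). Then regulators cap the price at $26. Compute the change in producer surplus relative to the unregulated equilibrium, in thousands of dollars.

-1375.5

In a free market, 285 - 4P = 3P - 44 gives the equilibrium P* = 47, Q* = 97.
Because the ceiling (26) lies below the market-clearing price, it is binding.
At P = 26: Qd = 285 - 4·26 = 181 and Qs = 3·26 - 44 = 34.
Producer surplus without the control is ½ · (47 - 44/3) · 97 = 9409/6.
With the ceiling, producers sell 34 units at 26, so PS = ½ · (26 - 44/3) · 34 = 578/3.
Change in producer surplus = 578/3 - 9409/6 = -1375.5.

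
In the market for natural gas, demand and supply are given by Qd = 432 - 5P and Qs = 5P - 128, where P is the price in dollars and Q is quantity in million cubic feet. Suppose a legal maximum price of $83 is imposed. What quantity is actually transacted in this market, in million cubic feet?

152

Setting quantity demanded equal to quantity supplied, 432 - 5P = 5P - 128, gives P* = 56 and Q* = 152.
The ceiling of 83 is above the equilibrium price 56, so it is not binding; the market clears at P* = 56, Q* = 152.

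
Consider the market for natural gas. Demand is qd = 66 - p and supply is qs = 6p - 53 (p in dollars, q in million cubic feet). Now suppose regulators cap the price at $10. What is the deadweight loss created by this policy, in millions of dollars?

1029

Without the control the market clears where 66 - p = 6p - 53, i.e. p* = 17 and q* = 49.
The ceiling of 10 is below the equilibrium price 17, so it binds.
At p = 10: qd = 66 - 10 = 56 and qs = 6·10 - 53 = 7.
Quantity traded falls to 7. At q = 7 the demand price is 66 - 7 = 59 and the supply price is (53 + 7)/6 = 10.
Deadweight loss = ½ · (59 - 10) · (49 - 7) = ½ · 49 · 42 = 1029.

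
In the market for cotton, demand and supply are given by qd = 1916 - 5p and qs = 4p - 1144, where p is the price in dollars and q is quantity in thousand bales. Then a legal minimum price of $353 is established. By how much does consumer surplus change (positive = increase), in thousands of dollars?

In a free market, 1916 - 5p = 4p - 1144 gives the equilibrium p* = 340, q* = 216.
Because the floor (353) lies above the market-clearing price, it is binding.
At p = 353: qd = 1916 - 5·353 = 151 and qs = 4·353 - 1144 = 268.
Consumer surplus without the control is ½ · (383.2 - 340) · 216 = 4665.6.
With the floor, consumers buy 151 units at 353, so CS = ½ · (383.2 - 353) · 151 = 2280.1.
Change in consumer surplus = 2280.1 - 4665.6 = -2385.5.

-2385.5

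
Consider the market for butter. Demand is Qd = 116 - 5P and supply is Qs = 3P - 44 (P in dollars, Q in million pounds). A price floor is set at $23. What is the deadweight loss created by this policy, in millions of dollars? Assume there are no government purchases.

60

Without the control the market clears where 116 - 5P = 3P - 44, i.e. P* = 20 and Q* = 16.
Because the floor (23) lies above the market-clearing price, it is binding.
At P = 23: Qd = 116 - 5·23 = 1 and Qs = 3·23 - 44 = 25.
Quantity traded falls to 1. At Q = 1 the demand price is (116 - 1)/5 = 23 and the supply price is (44 + 1)/3 = 15.
Deadweight loss = ½ · (23 - 15) · (16 - 1) = ½ · 8 · 15 = 60.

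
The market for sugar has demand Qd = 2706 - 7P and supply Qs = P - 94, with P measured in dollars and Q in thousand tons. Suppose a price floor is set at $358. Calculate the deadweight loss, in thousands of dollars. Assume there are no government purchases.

Setting quantity demanded equal to quantity supplied, 2706 - 7P = P - 94, gives P* = 350 and Q* = 256.
Because the floor (358) lies above the market-clearing price, it is binding.
At P = 358: Qd = 2706 - 7·358 = 200 and Qs = 358 - 94 = 264.
Quantity traded falls to 200. At Q = 200 the demand price is (2706 - 200)/7 = 358 and the supply price is 94 + 200 = 294.
Deadweight loss = ½ · (358 - 294) · (256 - 200) = ½ · 64 · 56 = 1792.

1792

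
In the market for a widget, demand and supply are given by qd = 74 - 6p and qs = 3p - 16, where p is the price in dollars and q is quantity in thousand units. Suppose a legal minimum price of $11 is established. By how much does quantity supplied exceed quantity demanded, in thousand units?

Setting quantity demanded equal to quantity supplied, 74 - 6p = 3p - 16, gives p* = 10 and q* = 14.
Because the floor (11) lies above the market-clearing price, it is binding.
At p = 11: qd = 74 - 6·11 = 8 and qs = 3·11 - 16 = 17.
Surplus = qs - qd = 17 - 8 = 9.

9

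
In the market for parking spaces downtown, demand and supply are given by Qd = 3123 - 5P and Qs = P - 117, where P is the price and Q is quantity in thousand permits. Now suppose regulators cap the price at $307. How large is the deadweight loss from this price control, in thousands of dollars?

Without the control the market clears where 3123 - 5P = P - 117, i.e. P* = 540 and Q* = 423.
Because the ceiling (307) lies below the market-clearing price, it is binding.
At P = 307: Qd = 3123 - 5·307 = 1588 and Qs = 307 - 117 = 190.
Quantity traded falls to 190. At Q = 190 the demand price is (3123 - 190)/5 = 586.6 and the supply price is 117 + 190 = 307.
Deadweight loss = ½ · (586.6 - 307) · (423 - 190) = ½ · 279.6 · 233 = 32573.4.

32573.4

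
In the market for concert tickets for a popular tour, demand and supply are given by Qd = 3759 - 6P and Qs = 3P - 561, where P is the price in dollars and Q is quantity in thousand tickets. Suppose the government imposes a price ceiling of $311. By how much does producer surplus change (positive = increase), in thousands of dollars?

-105709.5

Setting quantity demanded equal to quantity supplied, 3759 - 6P = 3P - 561, gives P* = 480 and Q* = 879.
The ceiling of 311 is below the equilibrium price 480, so it binds.
At P = 311: Qd = 3759 - 6·311 = 1893 and Qs = 3·311 - 561 = 372.
Producer surplus without the control is ½ · (480 - 187) · 879 = 128773.5.
With the ceiling, producers sell 372 units at 311, so PS = ½ · (311 - 187) · 372 = 23064.
Change in producer surplus = 23064 - 128773.5 = -105709.5.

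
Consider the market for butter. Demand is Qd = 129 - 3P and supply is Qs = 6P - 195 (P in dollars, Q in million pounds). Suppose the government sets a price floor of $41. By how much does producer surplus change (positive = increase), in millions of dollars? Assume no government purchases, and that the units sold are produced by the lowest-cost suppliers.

In a free market, 129 - 3P = 6P - 195 gives the equilibrium P* = 36, Q* = 21.
Because the floor (41) lies above the market-clearing price, it is binding.
At P = 41: Qd = 129 - 3·41 = 6 and Qs = 6·41 - 195 = 51.
Producer surplus without the control is ½ · (36 - 32.5) · 21 = 36.75.
With the floor, 6 units are sold at 41. The supply price at Q = 6 is 33.5, so PS = ½ · [(41 - 32.5) + (41 - 33.5)] · 6 = 48.
Change in producer surplus = 48 - 36.75 = 11.25.

11.25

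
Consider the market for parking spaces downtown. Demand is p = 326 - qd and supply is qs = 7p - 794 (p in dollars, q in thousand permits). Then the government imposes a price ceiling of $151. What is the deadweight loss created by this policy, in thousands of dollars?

0

Rearranging demand gives qd = 326 - p. Setting quantity demanded equal to quantity supplied, 326 - p = 7p - 794, gives p* = 140 and q* = 186.
The ceiling of 151 is above the equilibrium price 140, so it is not binding; the market clears at p* = 140, q* = 186.
Since the control does not bind, no trades are prevented and deadweight loss is zero.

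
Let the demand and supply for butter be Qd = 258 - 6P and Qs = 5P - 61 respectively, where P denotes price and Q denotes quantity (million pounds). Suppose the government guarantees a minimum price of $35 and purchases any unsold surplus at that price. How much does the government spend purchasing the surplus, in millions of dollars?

In a free market, 258 - 6P = 5P - 61 gives the equilibrium P* = 29, Q* = 84.
The floor of 35 is above the equilibrium price 29, so it binds.
At P = 35: Qd = 258 - 6·35 = 48 and Qs = 5·35 - 61 = 114.
Surplus = Qs - Qd = 66.
Government expenditure = surplus × support price = 66 × 35 = 2310.

2310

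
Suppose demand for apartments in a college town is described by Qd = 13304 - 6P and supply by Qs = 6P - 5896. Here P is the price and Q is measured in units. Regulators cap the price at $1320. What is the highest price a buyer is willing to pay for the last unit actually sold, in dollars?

1880

In a free market, 13304 - 6P = 6P - 5896 gives the equilibrium P* = 1600, Q* = 3704.
Since 1320 < 1600, the ceiling is binding.
At P = 1320: Qd = 13304 - 6·1320 = 5384 and Qs = 6·1320 - 5896 = 2024.
Only 2024 units reach the market. On the demand curve, the marginal buyer's willingness to pay at Q = 2024 is (13304 - 2024)/6 = 1880.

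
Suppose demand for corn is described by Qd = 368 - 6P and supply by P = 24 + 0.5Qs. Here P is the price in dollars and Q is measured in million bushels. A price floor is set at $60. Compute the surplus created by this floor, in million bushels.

64

Rearranging supply gives Qs = 2P - 48. In a free market, 368 - 6P = 2P - 48 gives the equilibrium P* = 52, Q* = 56.
Because the floor (60) lies above the market-clearing price, it is binding.
At P = 60: Qd = 368 - 6·60 = 8 and Qs = 2·60 - 48 = 72.
Surplus = Qs - Qd = 72 - 8 = 64.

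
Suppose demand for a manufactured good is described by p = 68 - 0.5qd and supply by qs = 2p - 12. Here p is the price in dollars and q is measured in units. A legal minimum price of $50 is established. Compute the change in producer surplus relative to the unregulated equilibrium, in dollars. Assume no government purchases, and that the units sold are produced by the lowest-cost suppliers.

Rearranging demand gives qd = 136 - 2p. Without the control the market clears where 136 - 2p = 2p - 12, i.e. p* = 37 and q* = 62.
The floor of 50 is above the equilibrium price 37, so it binds.
At p = 50: qd = 136 - 2·50 = 36 and qs = 2·50 - 12 = 88.
Producer surplus without the control is ½ · (37 - 6) · 62 = 961.
With the floor, 36 units are sold at 50. The supply price at q = 36 is 24, so PS = ½ · [(50 - 6) + (50 - 24)] · 36 = 1260.
Change in producer surplus = 1260 - 961 = 299.

299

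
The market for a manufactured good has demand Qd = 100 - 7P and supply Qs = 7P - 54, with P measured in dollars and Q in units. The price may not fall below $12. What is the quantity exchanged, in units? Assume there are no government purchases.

Setting quantity demanded equal to quantity supplied, 100 - 7P = 7P - 54, gives P* = 11 and Q* = 23.
Since 12 > 11, the floor is binding.
At P = 12: Qd = 100 - 7·12 = 16 and Qs = 7·12 - 54 = 30.
The quantity actually transacted is the short side, demand: 16.

16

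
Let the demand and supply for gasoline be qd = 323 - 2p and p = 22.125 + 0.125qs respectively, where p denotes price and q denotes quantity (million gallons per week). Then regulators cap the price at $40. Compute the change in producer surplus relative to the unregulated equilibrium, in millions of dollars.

-1830

Rearranging supply gives qs = 8p - 177. Setting quantity demanded equal to quantity supplied, 323 - 2p = 8p - 177, gives p* = 50 and q* = 223.
Since 40 < 50, the ceiling is binding.
At p = 40: qd = 323 - 2·40 = 243 and qs = 8·40 - 177 = 143.
Producer surplus without the control is ½ · (50 - 22.125) · 223 = 3108.0625.
With the ceiling, producers sell 143 units at 40, so PS = ½ · (40 - 22.125) · 143 = 1278.0625.
Change in producer surplus = 1278.0625 - 3108.0625 = -1830.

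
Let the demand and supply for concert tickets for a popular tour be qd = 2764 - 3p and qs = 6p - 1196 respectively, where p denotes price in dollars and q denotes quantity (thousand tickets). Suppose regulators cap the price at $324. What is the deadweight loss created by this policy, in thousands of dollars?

121104

Equilibrium: 2764 - 3p = 6p - 1196, so 3960 = 9p and p* = 440, q* = 1444.
The ceiling of 324 is below the equilibrium price 440, so it binds.
At p = 324: qd = 2764 - 3·324 = 1792 and qs = 6·324 - 1196 = 748.
Quantity traded falls to 748. At q = 748 the demand price is (2764 - 748)/3 = 672 and the supply price is (1196 + 748)/6 = 324.
Deadweight loss = ½ · (672 - 324) · (1444 - 748) = ½ · 348 · 696 = 121104.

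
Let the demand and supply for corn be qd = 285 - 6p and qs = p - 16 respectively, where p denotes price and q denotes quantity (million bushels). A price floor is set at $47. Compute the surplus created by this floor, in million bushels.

Setting quantity demanded equal to quantity supplied, 285 - 6p = p - 16, gives p* = 43 and q* = 27.
The floor of 47 is above the equilibrium price 43, so it binds.
At p = 47: qd = 285 - 6·47 = 3 and qs = 47 - 16 = 31.
Surplus = qs - qd = 31 - 3 = 28.

28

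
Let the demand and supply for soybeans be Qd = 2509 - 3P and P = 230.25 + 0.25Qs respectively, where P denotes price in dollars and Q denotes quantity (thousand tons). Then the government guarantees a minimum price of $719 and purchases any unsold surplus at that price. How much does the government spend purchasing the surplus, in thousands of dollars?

1152557

Rearranging supply gives Qs = 4P - 921. In a free market, 2509 - 3P = 4P - 921 gives the equilibrium P* = 490, Q* = 1039.
The floor of 719 is above the equilibrium price 490, so it binds.
At P = 719: Qd = 2509 - 3·719 = 352 and Qs = 4·719 - 921 = 1955.
Surplus = Qs - Qd = 1603.
Government expenditure = surplus × support price = 1603 × 719 = 1152557.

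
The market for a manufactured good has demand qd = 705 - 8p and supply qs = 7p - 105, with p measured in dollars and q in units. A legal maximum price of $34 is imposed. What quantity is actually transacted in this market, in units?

133

Setting quantity demanded equal to quantity supplied, 705 - 8p = 7p - 105, gives p* = 54 and q* = 273.
Since 34 < 54, the ceiling is binding.
At p = 34: qd = 705 - 8·34 = 433 and qs = 7·34 - 105 = 133.
The quantity actually transacted is the short side, supply: 133.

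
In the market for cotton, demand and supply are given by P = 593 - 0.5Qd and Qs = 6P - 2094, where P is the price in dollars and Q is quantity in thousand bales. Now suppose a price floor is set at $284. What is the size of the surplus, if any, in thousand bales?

0

Rearranging demand gives Qd = 1186 - 2P. In a free market, 1186 - 2P = 6P - 2094 gives the equilibrium P* = 410, Q* = 366.
Since 284 is below P* = 410, the floor does not bind and the free-market outcome prevails.
Since the control does not bind, there is no surplus.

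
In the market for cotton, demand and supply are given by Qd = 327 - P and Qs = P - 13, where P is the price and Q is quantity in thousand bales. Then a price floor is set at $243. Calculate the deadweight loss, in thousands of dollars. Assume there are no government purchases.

5329

Setting quantity demanded equal to quantity supplied, 327 - P = P - 13, gives P* = 170 and Q* = 157.
Since 243 > 170, the floor is binding.
At P = 243: Qd = 327 - 243 = 84 and Qs = 243 - 13 = 230.
Quantity traded falls to 84. At Q = 84 the demand price is 327 - 84 = 243 and the supply price is 13 + 84 = 97.
Deadweight loss = ½ · (243 - 97) · (157 - 84) = ½ · 146 · 73 = 5329.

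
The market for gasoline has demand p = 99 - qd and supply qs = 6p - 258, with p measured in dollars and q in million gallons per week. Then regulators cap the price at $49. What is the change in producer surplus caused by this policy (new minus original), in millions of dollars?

Rearranging demand gives qd = 99 - p. Setting quantity demanded equal to quantity supplied, 99 - p = 6p - 258, gives p* = 51 and q* = 48.
The ceiling of 49 is below the equilibrium price 51, so it binds.
At p = 49: qd = 99 - 49 = 50 and qs = 6·49 - 258 = 36.
Producer surplus without the control is ½ · (51 - 43) · 48 = 192.
With the ceiling, producers sell 36 units at 49, so PS = ½ · (49 - 43) · 36 = 108.
Change in producer surplus = 108 - 192 = -84.

-84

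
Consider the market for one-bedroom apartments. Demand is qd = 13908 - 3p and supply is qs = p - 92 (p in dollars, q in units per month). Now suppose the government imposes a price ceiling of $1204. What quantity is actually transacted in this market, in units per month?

Without the control the market clears where 13908 - 3p = p - 92, i.e. p* = 3500 and q* = 3408.
The ceiling of 1204 is below the equilibrium price 3500, so it binds.
At p = 1204: qd = 13908 - 3·1204 = 10296 and qs = 1204 - 92 = 1112.
The quantity actually transacted is the short side, supply: 1112.

1112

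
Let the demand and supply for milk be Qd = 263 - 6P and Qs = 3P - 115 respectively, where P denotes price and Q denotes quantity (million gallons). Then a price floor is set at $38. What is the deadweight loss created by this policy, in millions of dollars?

Without the control the market clears where 263 - 6P = 3P - 115, i.e. P* = 42 and Q* = 11.
The floor of 38 is below the equilibrium price 42, so it is not binding; the market clears at P* = 42, Q* = 11.
Since the control does not bind, no trades are prevented and deadweight loss is zero.

0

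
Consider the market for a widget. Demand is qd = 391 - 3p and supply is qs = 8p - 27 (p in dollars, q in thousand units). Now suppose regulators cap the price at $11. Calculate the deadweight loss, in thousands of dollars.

10692

Without the control the market clears where 391 - 3p = 8p - 27, i.e. p* = 38 and q* = 277.
Because the ceiling (11) lies below the market-clearing price, it is binding.
At p = 11: qd = 391 - 3·11 = 358 and qs = 8·11 - 27 = 61.
Quantity traded falls to 61. At q = 61 the demand price is (391 - 61)/3 = 110 and the supply price is (27 + 61)/8 = 11.
Deadweight loss = ½ · (110 - 11) · (277 - 61) = ½ · 99 · 216 = 10692.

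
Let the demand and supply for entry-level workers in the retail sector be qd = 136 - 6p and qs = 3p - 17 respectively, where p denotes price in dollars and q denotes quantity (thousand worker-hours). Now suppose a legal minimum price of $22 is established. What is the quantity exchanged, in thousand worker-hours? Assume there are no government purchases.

In a free market, 136 - 6p = 3p - 17 gives the equilibrium p* = 17, q* = 34.
Since 22 > 17, the floor is binding.
At p = 22: qd = 136 - 6·22 = 4 and qs = 3·22 - 17 = 49.
The quantity actually transacted is the short side, demand: 4.

4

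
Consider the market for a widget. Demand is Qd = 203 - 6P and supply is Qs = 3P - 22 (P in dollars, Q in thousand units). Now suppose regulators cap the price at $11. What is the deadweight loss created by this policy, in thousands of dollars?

In a free market, 203 - 6P = 3P - 22 gives the equilibrium P* = 25, Q* = 53.
Since 11 < 25, the ceiling is binding.
At P = 11: Qd = 203 - 6·11 = 137 and Qs = 3·11 - 22 = 11.
Quantity traded falls to 11. At Q = 11 the demand price is (203 - 11)/6 = 32 and the supply price is (22 + 11)/3 = 11.
Deadweight loss = ½ · (32 - 11) · (53 - 11) = ½ · 21 · 42 = 441.

441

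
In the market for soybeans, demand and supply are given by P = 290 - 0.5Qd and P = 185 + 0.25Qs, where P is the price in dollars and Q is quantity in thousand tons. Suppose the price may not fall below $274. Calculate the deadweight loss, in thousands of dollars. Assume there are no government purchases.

Rearranging demand gives Qd = 580 - 2P; rearranging supply gives Qs = 4P - 740. In a free market, 580 - 2P = 4P - 740 gives the equilibrium P* = 220, Q* = 140.
The floor of 274 is above the equilibrium price 220, so it binds.
At P = 274: Qd = 580 - 2·274 = 32 and Qs = 4·274 - 740 = 356.
Quantity traded falls to 32. At Q = 32 the demand price is (580 - 32)/2 = 274 and the supply price is (740 + 32)/4 = 193.
Deadweight loss = ½ · (274 - 193) · (140 - 32) = ½ · 81 · 108 = 4374.

4374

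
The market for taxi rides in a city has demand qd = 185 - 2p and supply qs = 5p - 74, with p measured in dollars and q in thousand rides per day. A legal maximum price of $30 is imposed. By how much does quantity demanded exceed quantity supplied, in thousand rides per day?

Without the control the market clears where 185 - 2p = 5p - 74, i.e. p* = 37 and q* = 111.
Because the ceiling (30) lies below the market-clearing price, it is binding.
At p = 30: qd = 185 - 2·30 = 125 and qs = 5·30 - 74 = 76.
Shortage = qd - qs = 125 - 76 = 49.

49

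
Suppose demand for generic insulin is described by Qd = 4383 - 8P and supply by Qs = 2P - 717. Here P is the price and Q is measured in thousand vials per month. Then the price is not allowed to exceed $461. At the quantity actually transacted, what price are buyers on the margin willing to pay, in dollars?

Without the control the market clears where 4383 - 8P = 2P - 717, i.e. P* = 510 and Q* = 303.
Since 461 < 510, the ceiling is binding.
At P = 461: Qd = 4383 - 8·461 = 695 and Qs = 2·461 - 717 = 205.
Only 205 units reach the market. On the demand curve, the marginal buyer's willingness to pay at Q = 205 is (4383 - 205)/8 = 522.25.

522.25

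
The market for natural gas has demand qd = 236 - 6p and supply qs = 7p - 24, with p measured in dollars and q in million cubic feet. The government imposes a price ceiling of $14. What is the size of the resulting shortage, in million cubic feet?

Setting quantity demanded equal to quantity supplied, 236 - 6p = 7p - 24, gives p* = 20 and q* = 116.
The ceiling of 14 is below the equilibrium price 20, so it binds.
At p = 14: qd = 236 - 6·14 = 152 and qs = 7·14 - 24 = 74.
Shortage = qd - qs = 152 - 74 = 78.

78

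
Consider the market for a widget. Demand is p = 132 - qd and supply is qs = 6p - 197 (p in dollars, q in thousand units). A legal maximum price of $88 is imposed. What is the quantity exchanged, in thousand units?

Rearranging demand gives qd = 132 - p. In a free market, 132 - p = 6p - 197 gives the equilibrium p* = 47, q* = 85.
The ceiling of 88 is above the equilibrium price 47, so it is not binding; the market clears at p* = 47, q* = 85.

85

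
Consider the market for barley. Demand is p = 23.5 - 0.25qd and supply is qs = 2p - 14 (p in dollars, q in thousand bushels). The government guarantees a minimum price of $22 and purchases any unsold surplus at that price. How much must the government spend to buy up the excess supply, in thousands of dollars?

Rearranging demand gives qd = 94 - 4p. Setting quantity demanded equal to quantity supplied, 94 - 4p = 2p - 14, gives p* = 18 and q* = 22.
Because the floor (22) lies above the market-clearing price, it is binding.
At p = 22: qd = 94 - 4·22 = 6 and qs = 2·22 - 14 = 30.
Surplus = qs - qd = 24.
Government expenditure = surplus × support price = 24 × 22 = 528.

528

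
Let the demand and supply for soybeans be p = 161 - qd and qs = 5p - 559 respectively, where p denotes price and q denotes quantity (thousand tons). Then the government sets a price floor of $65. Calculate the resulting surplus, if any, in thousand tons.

Rearranging demand gives qd = 161 - p. In a free market, 161 - p = 5p - 559 gives the equilibrium p* = 120, q* = 41.
The floor of 65 is below the equilibrium price 120, so it is not binding; the market clears at p* = 120, q* = 41.
Since the control does not bind, there is no surplus.

0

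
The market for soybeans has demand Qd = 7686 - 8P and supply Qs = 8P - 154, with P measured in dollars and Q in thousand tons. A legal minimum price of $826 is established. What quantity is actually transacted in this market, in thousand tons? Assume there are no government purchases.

In a free market, 7686 - 8P = 8P - 154 gives the equilibrium P* = 490, Q* = 3766.
The floor of 826 is above the equilibrium price 490, so it binds.
At P = 826: Qd = 7686 - 8·826 = 1078 and Qs = 8·826 - 154 = 6454.
The quantity actually transacted is the short side, demand: 1078.

1078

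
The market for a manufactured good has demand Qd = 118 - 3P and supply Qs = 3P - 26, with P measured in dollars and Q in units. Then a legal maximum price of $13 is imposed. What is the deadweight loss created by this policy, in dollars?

Without the control the market clears where 118 - 3P = 3P - 26, i.e. P* = 24 and Q* = 46.
The ceiling of 13 is below the equilibrium price 24, so it binds.
At P = 13: Qd = 118 - 3·13 = 79 and Qs = 3·13 - 26 = 13.
Quantity traded falls to 13. At Q = 13 the demand price is (118 - 13)/3 = 35 and the supply price is (26 + 13)/3 = 13.
Deadweight loss = ½ · (35 - 13) · (46 - 13) = ½ · 22 · 33 = 363.

363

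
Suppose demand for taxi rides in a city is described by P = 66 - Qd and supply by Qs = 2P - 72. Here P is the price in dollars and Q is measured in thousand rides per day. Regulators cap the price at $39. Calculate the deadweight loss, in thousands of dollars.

Rearranging demand gives Qd = 66 - P. Equilibrium: 66 - P = 2P - 72, so 138 = 3P and P* = 46, Q* = 20.
Because the ceiling (39) lies below the market-clearing price, it is binding.
At P = 39: Qd = 66 - 39 = 27 and Qs = 2·39 - 72 = 6.
Quantity traded falls to 6. At Q = 6 the demand price is 66 - 6 = 60 and the supply price is (72 + 6)/2 = 39.
Deadweight loss = ½ · (60 - 39) · (20 - 6) = ½ · 21 · 14 = 147.

147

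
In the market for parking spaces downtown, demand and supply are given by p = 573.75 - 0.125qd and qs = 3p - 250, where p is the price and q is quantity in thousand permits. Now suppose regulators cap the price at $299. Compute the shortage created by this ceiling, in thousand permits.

1551

Rearranging demand gives qd = 4590 - 8p. Setting quantity demanded equal to quantity supplied, 4590 - 8p = 3p - 250, gives p* = 440 and q* = 1070.
The ceiling of 299 is below the equilibrium price 440, so it binds.
At p = 299: qd = 4590 - 8·299 = 2198 and qs = 3·299 - 250 = 647.
Shortage = qd - qs = 2198 - 647 = 1551.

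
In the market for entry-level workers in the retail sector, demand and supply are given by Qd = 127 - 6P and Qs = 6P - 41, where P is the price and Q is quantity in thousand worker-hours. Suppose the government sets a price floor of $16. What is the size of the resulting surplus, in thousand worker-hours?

Equilibrium: 127 - 6P = 6P - 41, so 168 = 12P and P* = 14, Q* = 43.
Since 16 > 14, the floor is binding.
At P = 16: Qd = 127 - 6·16 = 31 and Qs = 6·16 - 41 = 55.
Surplus = Qs - Qd = 55 - 31 = 24.

24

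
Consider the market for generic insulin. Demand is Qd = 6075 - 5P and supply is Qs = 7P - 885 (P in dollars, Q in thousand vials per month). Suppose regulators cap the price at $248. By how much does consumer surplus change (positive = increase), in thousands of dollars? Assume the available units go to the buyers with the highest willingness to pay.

Without the control the market clears where 6075 - 5P = 7P - 885, i.e. P* = 580 and Q* = 3175.
Since 248 < 580, the ceiling is binding.
At P = 248: Qd = 6075 - 5·248 = 4835 and Qs = 7·248 - 885 = 851.
Consumer surplus without the control is ½ · (1215 - 580) · 3175 = 1008062.5.
With the ceiling, 851 units are sold at 248 (assume they go to the highest-value buyers). The demand price at Q = 851 is 1044.8, so CS = ½ · [(1215 - 248) + (1044.8 - 248)] · 851 = 750496.9.
Change in consumer surplus = 750496.9 - 1008062.5 = -257565.6.

-257565.6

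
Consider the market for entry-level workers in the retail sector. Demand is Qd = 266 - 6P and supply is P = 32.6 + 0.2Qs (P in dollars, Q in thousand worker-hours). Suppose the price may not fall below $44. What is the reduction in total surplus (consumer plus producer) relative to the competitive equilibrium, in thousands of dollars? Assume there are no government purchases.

165

Rearranging supply gives Qs = 5P - 163. In a free market, 266 - 6P = 5P - 163 gives the equilibrium P* = 39, Q* = 32.
The floor of 44 is above the equilibrium price 39, so it binds.
At P = 44: Qd = 266 - 6·44 = 2 and Qs = 5·44 - 163 = 57.
Quantity traded falls to 2. At Q = 2 the demand price is (266 - 2)/6 = 44 and the supply price is (163 + 2)/5 = 33.
Deadweight loss = ½ · (44 - 33) · (32 - 2) = ½ · 11 · 30 = 165.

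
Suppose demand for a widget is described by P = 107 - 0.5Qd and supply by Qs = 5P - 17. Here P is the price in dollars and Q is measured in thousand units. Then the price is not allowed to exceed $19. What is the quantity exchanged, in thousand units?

Rearranging demand gives Qd = 214 - 2P. Without the control the market clears where 214 - 2P = 5P - 17, i.e. P* = 33 and Q* = 148.
The ceiling of 19 is below the equilibrium price 33, so it binds.
At P = 19: Qd = 214 - 2·19 = 176 and Qs = 5·19 - 17 = 78.
The quantity actually transacted is the short side, supply: 78.

78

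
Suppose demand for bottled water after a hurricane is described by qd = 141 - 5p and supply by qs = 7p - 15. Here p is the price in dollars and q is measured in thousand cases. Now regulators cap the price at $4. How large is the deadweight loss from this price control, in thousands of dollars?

Equilibrium: 141 - 5p = 7p - 15, so 156 = 12p and p* = 13, q* = 76.
Since 4 < 13, the ceiling is binding.
At p = 4: qd = 141 - 5·4 = 121 and qs = 7·4 - 15 = 13.
Quantity traded falls to 13. At q = 13 the demand price is (141 - 13)/5 = 25.6 and the supply price is (15 + 13)/7 = 4.
Deadweight loss = ½ · (25.6 - 4) · (76 - 13) = ½ · 21.6 · 63 = 680.4.

680.4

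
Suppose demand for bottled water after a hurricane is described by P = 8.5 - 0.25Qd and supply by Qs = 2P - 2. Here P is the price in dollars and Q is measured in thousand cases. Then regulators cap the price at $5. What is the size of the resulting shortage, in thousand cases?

Rearranging demand gives Qd = 34 - 4P. In a free market, 34 - 4P = 2P - 2 gives the equilibrium P* = 6, Q* = 10.
The ceiling of 5 is below the equilibrium price 6, so it binds.
At P = 5: Qd = 34 - 4·5 = 14 and Qs = 2·5 - 2 = 8.
Shortage = Qd - Qs = 14 - 8 = 6.

6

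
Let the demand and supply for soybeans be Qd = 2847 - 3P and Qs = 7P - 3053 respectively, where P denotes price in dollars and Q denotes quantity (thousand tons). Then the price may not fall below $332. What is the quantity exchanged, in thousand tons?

1077

Without the control the market clears where 2847 - 3P = 7P - 3053, i.e. P* = 590 and Q* = 1077.
The floor of 332 is below the equilibrium price 590, so it is not binding; the market clears at P* = 590, Q* = 1077.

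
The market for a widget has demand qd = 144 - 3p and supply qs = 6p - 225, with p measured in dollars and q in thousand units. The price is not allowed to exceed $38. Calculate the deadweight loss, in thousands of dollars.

Without the control the market clears where 144 - 3p = 6p - 225, i.e. p* = 41 and q* = 21.
The ceiling of 38 is below the equilibrium price 41, so it binds.
At p = 38: qd = 144 - 3·38 = 30 and qs = 6·38 - 225 = 3.
Quantity traded falls to 3. At q = 3 the demand price is (144 - 3)/3 = 47 and the supply price is (225 + 3)/6 = 38.
Deadweight loss = ½ · (47 - 38) · (21 - 3) = ½ · 9 · 18 = 81.

81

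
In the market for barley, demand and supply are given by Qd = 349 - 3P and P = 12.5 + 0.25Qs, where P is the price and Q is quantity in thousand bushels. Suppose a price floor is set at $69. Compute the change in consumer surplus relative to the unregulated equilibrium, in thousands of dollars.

-1920

Rearranging supply gives Qs = 4P - 50. Equilibrium: 349 - 3P = 4P - 50, so 399 = 7P and P* = 57, Q* = 178.
Because the floor (69) lies above the market-clearing price, it is binding.
At P = 69: Qd = 349 - 3·69 = 142 and Qs = 4·69 - 50 = 226.
Consumer surplus without the control is ½ · (349/3 - 57) · 178 = 15842/3.
With the floor, consumers buy 142 units at 69, so CS = ½ · (349/3 - 69) · 142 = 10082/3.
Change in consumer surplus = 10082/3 - 15842/3 = -1920.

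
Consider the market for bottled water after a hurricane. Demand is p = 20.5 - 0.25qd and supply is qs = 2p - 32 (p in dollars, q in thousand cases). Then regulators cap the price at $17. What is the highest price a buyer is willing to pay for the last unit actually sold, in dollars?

Rearranging demand gives qd = 82 - 4p. Without the control the market clears where 82 - 4p = 2p - 32, i.e. p* = 19 and q* = 6.
Because the ceiling (17) lies below the market-clearing price, it is binding.
At p = 17: qd = 82 - 4·17 = 14 and qs = 2·17 - 32 = 2.
Only 2 units reach the market. On the demand curve, the marginal buyer's willingness to pay at q = 2 is (82 - 2)/4 = 20.

20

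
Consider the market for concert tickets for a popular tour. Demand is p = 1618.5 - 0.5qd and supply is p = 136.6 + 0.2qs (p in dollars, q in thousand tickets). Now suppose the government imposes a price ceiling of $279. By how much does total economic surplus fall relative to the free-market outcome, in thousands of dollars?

690908.75

Rearranging demand gives qd = 3237 - 2p; rearranging supply gives qs = 5p - 683. Equilibrium: 3237 - 2p = 5p - 683, so 3920 = 7p and p* = 560, q* = 2117.
Since 279 < 560, the ceiling is binding.
At p = 279: qd = 3237 - 2·279 = 2679 and qs = 5·279 - 683 = 712.
Quantity traded falls to 712. At q = 712 the demand price is (3237 - 712)/2 = 1262.5 and the supply price is (683 + 712)/5 = 279.
Deadweight loss = ½ · (1262.5 - 279) · (2117 - 712) = ½ · 983.5 · 1405 = 690908.75.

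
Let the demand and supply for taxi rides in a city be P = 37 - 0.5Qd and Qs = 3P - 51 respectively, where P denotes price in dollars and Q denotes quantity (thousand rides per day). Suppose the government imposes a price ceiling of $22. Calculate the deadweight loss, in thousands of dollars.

Rearranging demand gives Qd = 74 - 2P. Without the control the market clears where 74 - 2P = 3P - 51, i.e. P* = 25 and Q* = 24.
Since 22 < 25, the ceiling is binding.
At P = 22: Qd = 74 - 2·22 = 30 and Qs = 3·22 - 51 = 15.
Quantity traded falls to 15. At Q = 15 the demand price is (74 - 15)/2 = 29.5 and the supply price is (51 + 15)/3 = 22.
Deadweight loss = ½ · (29.5 - 22) · (24 - 15) = ½ · 7.5 · 9 = 33.75.

33.75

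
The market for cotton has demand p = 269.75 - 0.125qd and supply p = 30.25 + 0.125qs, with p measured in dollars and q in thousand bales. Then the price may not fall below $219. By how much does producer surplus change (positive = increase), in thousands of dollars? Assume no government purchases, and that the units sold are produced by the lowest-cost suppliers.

8970

Rearranging demand gives qd = 2158 - 8p; rearranging supply gives qs = 8p - 242. Equilibrium: 2158 - 8p = 8p - 242, so 2400 = 16p and p* = 150, q* = 958.
The floor of 219 is above the equilibrium price 150, so it binds.
At p = 219: qd = 2158 - 8·219 = 406 and qs = 8·219 - 242 = 1510.
Producer surplus without the control is ½ · (150 - 30.25) · 958 = 57360.25.
With the floor, 406 units are sold at 219. The supply price at q = 406 is 81, so PS = ½ · [(219 - 30.25) + (219 - 81)] · 406 = 66330.25.
Change in producer surplus = 66330.25 - 57360.25 = 8970.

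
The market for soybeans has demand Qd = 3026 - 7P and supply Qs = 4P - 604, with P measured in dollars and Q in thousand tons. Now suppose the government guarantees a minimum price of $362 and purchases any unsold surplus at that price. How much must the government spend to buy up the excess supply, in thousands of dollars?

127424

Without the control the market clears where 3026 - 7P = 4P - 604, i.e. P* = 330 and Q* = 716.
The floor of 362 is above the equilibrium price 330, so it binds.
At P = 362: Qd = 3026 - 7·362 = 492 and Qs = 4·362 - 604 = 844.
Surplus = Qs - Qd = 352.
Government expenditure = surplus × support price = 352 × 362 = 127424.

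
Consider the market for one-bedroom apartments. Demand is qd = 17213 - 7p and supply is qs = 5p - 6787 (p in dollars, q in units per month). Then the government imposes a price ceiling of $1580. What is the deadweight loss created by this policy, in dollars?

Without the control the market clears where 17213 - 7p = 5p - 6787, i.e. p* = 2000 and q* = 3213.
The ceiling of 1580 is below the equilibrium price 2000, so it binds.
At p = 1580: qd = 17213 - 7·1580 = 6153 and qs = 5·1580 - 6787 = 1113.
Quantity traded falls to 1113. At q = 1113 the demand price is (17213 - 1113)/7 = 2300 and the supply price is (6787 + 1113)/5 = 1580.
Deadweight loss = ½ · (2300 - 1580) · (3213 - 1113) = ½ · 720 · 2100 = 756000.

756000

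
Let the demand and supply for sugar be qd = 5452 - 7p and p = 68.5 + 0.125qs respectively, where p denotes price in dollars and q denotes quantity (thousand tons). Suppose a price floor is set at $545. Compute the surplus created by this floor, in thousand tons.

2175

Rearranging supply gives qs = 8p - 548. Without the control the market clears where 5452 - 7p = 8p - 548, i.e. p* = 400 and q* = 2652.
Since 545 > 400, the floor is binding.
At p = 545: qd = 5452 - 7·545 = 1637 and qs = 8·545 - 548 = 3812.
Surplus = qs - qd = 3812 - 1637 = 2175.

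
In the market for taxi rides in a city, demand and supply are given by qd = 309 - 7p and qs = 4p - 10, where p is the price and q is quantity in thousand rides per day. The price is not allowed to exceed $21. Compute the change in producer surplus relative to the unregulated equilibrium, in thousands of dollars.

Setting quantity demanded equal to quantity supplied, 309 - 7p = 4p - 10, gives p* = 29 and q* = 106.
Since 21 < 29, the ceiling is binding.
At p = 21: qd = 309 - 7·21 = 162 and qs = 4·21 - 10 = 74.
Producer surplus without the control is ½ · (29 - 2.5) · 106 = 1404.5.
With the ceiling, producers sell 74 units at 21, so PS = ½ · (21 - 2.5) · 74 = 684.5.
Change in producer surplus = 684.5 - 1404.5 = -720.

-720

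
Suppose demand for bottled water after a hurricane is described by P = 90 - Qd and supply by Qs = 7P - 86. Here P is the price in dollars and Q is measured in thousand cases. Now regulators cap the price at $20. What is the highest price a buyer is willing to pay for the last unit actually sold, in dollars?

Rearranging demand gives Qd = 90 - P. Setting quantity demanded equal to quantity supplied, 90 - P = 7P - 86, gives P* = 22 and Q* = 68.
Since 20 < 22, the ceiling is binding.
At P = 20: Qd = 90 - 20 = 70 and Qs = 7·20 - 86 = 54.
Only 54 units reach the market. On the demand curve, the marginal buyer's willingness to pay at Q = 54 is (90 - 54) = 36.

36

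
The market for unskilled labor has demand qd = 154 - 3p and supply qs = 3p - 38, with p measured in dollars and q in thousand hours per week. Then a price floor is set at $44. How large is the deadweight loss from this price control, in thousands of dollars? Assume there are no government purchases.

432

Without the control the market clears where 154 - 3p = 3p - 38, i.e. p* = 32 and q* = 58.
The floor of 44 is above the equilibrium price 32, so it binds.
At p = 44: qd = 154 - 3·44 = 22 and qs = 3·44 - 38 = 94.
Quantity traded falls to 22. At q = 22 the demand price is (154 - 22)/3 = 44 and the supply price is (38 + 22)/3 = 20.
Deadweight loss = ½ · (44 - 20) · (58 - 22) = ½ · 24 · 36 = 432.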